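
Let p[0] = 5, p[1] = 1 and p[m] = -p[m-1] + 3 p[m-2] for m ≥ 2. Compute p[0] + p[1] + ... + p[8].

956

p[2] = -1 + 3·5 = 14
p[3] = -14 + 3·1 = -11
p[4] = -(-11) + 3·14 = 53
p[5] = -53 + 3·(-11) = -86
p[6] = -(-86) + 3·53 = 245
p[7] = -245 + 3·(-86) = -503
p[8] = -(-503) + 3·245 = 1238
Sum = 5 + 1 + 14 + (-11) + 53 + (-86) + 245 + (-503) + 1238 = 956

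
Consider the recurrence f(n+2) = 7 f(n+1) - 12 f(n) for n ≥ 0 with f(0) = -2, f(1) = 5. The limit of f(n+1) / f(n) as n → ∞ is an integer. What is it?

4

The characteristic equation is r^2 - 7r + 12 = 0, which factors as (r - 4)(r - 3) = 0.
So the roots are 4 and 3. Since |4| > |3| and the coefficient of 4^n is non-zero, the ratio tends to 4.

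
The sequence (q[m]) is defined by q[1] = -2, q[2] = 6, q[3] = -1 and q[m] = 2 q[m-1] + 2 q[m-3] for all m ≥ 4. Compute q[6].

-2

q[4] = 2·(-1) + 2·(-2) = -6
q[5] = 2·(-6) + 2·6 = 0
q[6] = 2·0 + 2·(-1) = -2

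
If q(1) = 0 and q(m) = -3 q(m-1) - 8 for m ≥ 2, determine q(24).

-188286357656

The fixed point is -8/(1 + 3) = -2, so q(m) + 2 = -3(q(m-1) + 2).
Hence q(m) = 2·(-3)^{m-1} - 2.
q(24) = 2·(-3)^{23} - 2 = 2·-94143178827 - 2 = -188286357656.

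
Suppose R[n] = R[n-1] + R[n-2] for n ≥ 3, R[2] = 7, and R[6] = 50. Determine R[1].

5

Let R[1] = x.
R[3] = 7 + x
R[4] = 14 + x
R[5] = 21 + 2x
R[6] = 35 + 3x
So 35 + 3x = 50, giving x = 5.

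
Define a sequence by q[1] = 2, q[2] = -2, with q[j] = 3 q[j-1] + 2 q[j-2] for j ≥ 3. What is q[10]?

-19610

q[3] = 3(-2) + 2(2) = -2
q[4] = 3(-2) + 2(-2) = -10
q[5] = 3(-10) + 2(-2) = -34
q[6] = 3(-34) + 2(-10) = -122
q[7] = 3(-122) + 2(-34) = -434
q[8] = 3(-434) + 2(-122) = -1546
q[9] = 3(-1546) + 2(-434) = -5506
q[10] = 3(-5506) + 2(-1546) = -19610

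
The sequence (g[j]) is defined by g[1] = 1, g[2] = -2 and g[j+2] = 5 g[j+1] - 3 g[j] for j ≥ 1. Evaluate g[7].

g[3] = 5*(-2) - 3*1 = -13
g[4] = 5*(-13) - 3*(-2) = -59
g[5] = 5*(-59) - 3*(-13) = -256
g[6] = 5*(-256) - 3*(-59) = -1103
g[7] = 5*(-1103) - 3*(-256) = -4747

-4747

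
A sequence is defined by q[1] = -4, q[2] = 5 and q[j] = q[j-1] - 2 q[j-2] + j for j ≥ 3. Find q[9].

q[3] = 5 - 2(-4) + 3 = 16
q[4] = 16 - 2(5) + 4 = 10
q[5] = 10 - 2(16) + 5 = -17
q[6] = (-17) - 2(10) + 6 = -31
q[7] = (-31) - 2(-17) + 7 = 10
q[8] = 10 - 2(-31) + 8 = 80
q[9] = 80 - 2(10) + 9 = 69

69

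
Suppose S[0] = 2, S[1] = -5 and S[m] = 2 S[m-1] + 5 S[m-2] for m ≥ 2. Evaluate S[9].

-29725

S[2] = 2*(-5) + 5*2 = 0
S[3] = 2*0 + 5*(-5) = -25
S[4] = 2*(-25) + 5*0 = -50
S[5] = 2*(-50) + 5*(-25) = -225
S[6] = 2*(-225) + 5*(-50) = -700
S[7] = 2*(-700) + 5*(-225) = -2525
S[8] = 2*(-2525) + 5*(-700) = -8550
S[9] = 2*(-8550) + 5*(-2525) = -29725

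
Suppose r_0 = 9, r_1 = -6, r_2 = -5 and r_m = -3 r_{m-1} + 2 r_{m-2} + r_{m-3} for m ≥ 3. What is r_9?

r_3 = -3(-5) + 2(-6) + 9 = 12
r_4 = -3(12) + 2(-5) + (-6) = -52
r_5 = -3(-52) + 2(12) + (-5) = 175
r_6 = -3(175) + 2(-52) + 12 = -617
r_7 = -3(-617) + 2(175) + (-52) = 2149
r_8 = -3(2149) + 2(-617) + 175 = -7506
r_9 = -3(-7506) + 2(2149) + (-617) = 26199

26199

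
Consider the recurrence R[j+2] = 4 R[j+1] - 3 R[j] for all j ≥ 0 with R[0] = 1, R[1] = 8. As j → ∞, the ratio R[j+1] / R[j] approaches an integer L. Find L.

3

The characteristic equation is r^2 - 4r + 3 = 0, which factors as (r - 3)(r - 1) = 0.
So the roots are 3 and 1. Since |3| > |1| and the coefficient of 3^j is non-zero, the ratio tends to 3.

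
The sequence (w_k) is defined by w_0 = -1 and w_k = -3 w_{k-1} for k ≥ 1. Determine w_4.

-81

w_1 = -3·(-1) = 3
w_2 = -3·3 = -9
w_3 = -3·(-9) = 27
w_4 = -3·27 = -81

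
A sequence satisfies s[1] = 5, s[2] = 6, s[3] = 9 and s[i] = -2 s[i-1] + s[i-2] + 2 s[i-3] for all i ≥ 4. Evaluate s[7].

s[4] = -2·9 + 6 + 2·5 = -2
s[5] = -2·(-2) + 9 + 2·6 = 25
s[6] = -2·25 + (-2) + 2·9 = -34
s[7] = -2·(-34) + 25 + 2·(-2) = 89

89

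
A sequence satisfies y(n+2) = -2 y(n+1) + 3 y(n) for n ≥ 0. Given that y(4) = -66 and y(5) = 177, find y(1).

Rearranging, y(n-2) = (y(n) + 2 y(n-1)) / 3.
y(3) = (177 + 2(-66)) / 3 = 45/3 = 15
y(2) = (-66 + 2(15)) / 3 = -36/3 = -12
y(1) = (15 + 2(-12)) / 3 = -9/3 = -3

-3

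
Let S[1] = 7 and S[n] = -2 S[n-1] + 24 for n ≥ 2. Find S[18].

The fixed point is 24/(1 + 2) = 8, so S[n] - 8 = -2(S[n-1] - 8).
Hence S[n] = -1·(-2)^{n-1} + 8.
S[18] = -1·(-2)^{17} + 8 = -1·-131072 + 8 = 131080.

131080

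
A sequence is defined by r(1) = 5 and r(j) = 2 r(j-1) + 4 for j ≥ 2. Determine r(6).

r(2) = 2·5 + 4 = 14
r(3) = 2·14 + 4 = 32
r(4) = 2·32 + 4 = 68
r(5) = 2·68 + 4 = 140
r(6) = 2·140 + 4 = 284

284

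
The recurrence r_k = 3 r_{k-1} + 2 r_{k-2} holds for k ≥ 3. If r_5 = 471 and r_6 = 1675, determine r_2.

7

Rearranging, r_{k-2} = (r_k - 3 r_{k-1}) / 2.
r_4 = (1675 - 3(471)) / 2 = 262/2 = 131
r_3 = (471 - 3(131)) / 2 = 78/2 = 39
r_2 = (131 - 3(39)) / 2 = 14/2 = 7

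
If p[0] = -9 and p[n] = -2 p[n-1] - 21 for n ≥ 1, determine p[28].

The fixed point is -21/(1 + 2) = -7, so p[n] + 7 = -2(p[n-1] + 7).
Hence p[n] = -2·(-2)^n - 7.
p[28] = -2·(-2)^{28} - 7 = -2·268435456 - 7 = -536870919.

-536870919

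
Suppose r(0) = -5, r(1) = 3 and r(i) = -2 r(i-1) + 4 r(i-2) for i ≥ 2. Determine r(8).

r(2) = -2*3 + 4*(-5) = -26
r(3) = -2*(-26) + 4*3 = 64
r(4) = -2*64 + 4*(-26) = -232
r(5) = -2*(-232) + 4*64 = 720
r(6) = -2*720 + 4*(-232) = -2368
r(7) = -2*(-2368) + 4*720 = 7616
r(8) = -2*7616 + 4*(-2368) = -24704

-24704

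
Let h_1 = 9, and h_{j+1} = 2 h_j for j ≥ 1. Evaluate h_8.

1152

h_2 = 2*9 = 18
h_3 = 2*18 = 36
h_4 = 2*36 = 72
h_5 = 2*72 = 144
h_6 = 2*144 = 288
h_7 = 2*288 = 576
h_8 = 2*576 = 1152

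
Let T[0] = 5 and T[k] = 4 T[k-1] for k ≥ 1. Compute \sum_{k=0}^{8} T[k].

T[1] = 4*5 = 20
T[2] = 4*20 = 80
T[3] = 4*80 = 320
T[4] = 4*320 = 1280
T[5] = 4*1280 = 5120
T[6] = 4*5120 = 20480
T[7] = 4*20480 = 81920
T[8] = 4*81920 = 327680
Sum = 5 + 20 + 80 + 320 + 1280 + 5120 + 20480 + 81920 + 327680 = 436905

436905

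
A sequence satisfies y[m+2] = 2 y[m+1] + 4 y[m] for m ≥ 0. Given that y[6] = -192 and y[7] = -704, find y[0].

5

Rearranging, y[m-2] = (y[m] - 2 y[m-1]) / 4.
y[5] = (-704 - 2·(-192)) / 4 = -320/4 = -80
y[4] = (-192 - 2·(-80)) / 4 = -32/4 = -8
y[3] = (-80 - 2·(-8)) / 4 = -64/4 = -16
y[2] = (-8 - 2·(-16)) / 4 = 24/4 = 6
y[1] = (-16 - 2·6) / 4 = -28/4 = -7
y[0] = (6 - 2·(-7)) / 4 = 20/4 = 5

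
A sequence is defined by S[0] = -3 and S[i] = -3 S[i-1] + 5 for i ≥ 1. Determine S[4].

-343

S[1] = -3·(-3) + 5 = 14
S[2] = -3·14 + 5 = -37
S[3] = -3·(-37) + 5 = 116
S[4] = -3·116 + 5 = -343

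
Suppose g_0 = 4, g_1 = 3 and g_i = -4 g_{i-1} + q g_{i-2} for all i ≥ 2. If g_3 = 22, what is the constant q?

2

g_2 = -12 + 4q
g_3 = 48 - 13q
So 48 - 13q = 22, giving q = 2.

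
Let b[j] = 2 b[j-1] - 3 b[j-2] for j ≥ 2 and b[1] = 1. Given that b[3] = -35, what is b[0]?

Let b[0] = w.
b[2] = 2 - 3w
b[3] = 1 - 6w
So 1 - 6w = -35, giving w = 6.

6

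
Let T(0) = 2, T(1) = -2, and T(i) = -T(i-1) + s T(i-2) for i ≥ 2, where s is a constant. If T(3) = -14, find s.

3

T(2) = 2 + 2s
T(3) = -2 - 4s
So -2 - 4s = -14, giving s = 3.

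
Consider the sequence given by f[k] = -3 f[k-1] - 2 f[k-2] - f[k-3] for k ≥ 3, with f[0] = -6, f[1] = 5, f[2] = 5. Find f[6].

214

f[3] = -3·5 - 2·5 - (-6) = -19
f[4] = -3·(-19) - 2·5 - 5 = 42
f[5] = -3·42 - 2·(-19) - 5 = -93
f[6] = -3·(-93) - 2·42 - (-19) = 214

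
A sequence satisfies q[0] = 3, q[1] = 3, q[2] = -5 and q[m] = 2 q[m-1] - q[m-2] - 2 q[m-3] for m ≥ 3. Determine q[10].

611

q[3] = 2(-5) - 3 - 2(3) = -19
q[4] = 2(-19) - (-5) - 2(3) = -39
q[5] = 2(-39) - (-19) - 2(-5) = -49
q[6] = 2(-49) - (-39) - 2(-19) = -21
q[7] = 2(-21) - (-49) - 2(-39) = 85
q[8] = 2(85) - (-21) - 2(-49) = 289
q[9] = 2(289) - 85 - 2(-21) = 535
q[10] = 2(535) - 289 - 2(85) = 611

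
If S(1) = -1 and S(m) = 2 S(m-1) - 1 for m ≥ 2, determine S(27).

The fixed point is -1/(1 - 2) = 1, so S(m) - 1 = 2(S(m-1) - 1).
Hence S(m) = -2·2^{m-1} + 1.
S(27) = -2·2^{26} + 1 = -2·67108864 + 1 = -134217727.

-134217727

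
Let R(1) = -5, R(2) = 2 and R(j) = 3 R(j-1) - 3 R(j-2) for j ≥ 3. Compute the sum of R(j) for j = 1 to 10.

R(3) = 3·2 - 3·(-5) = 21
R(4) = 3·21 - 3·2 = 57
R(5) = 3·57 - 3·21 = 108
R(6) = 3·108 - 3·57 = 153
R(7) = 3·153 - 3·108 = 135
R(8) = 3·135 - 3·153 = -54
R(9) = 3·(-54) - 3·135 = -567
R(10) = 3·(-567) - 3·(-54) = -1539
Sum = (-5) + 2 + 21 + 57 + 108 + 153 + 135 + (-54) + (-567) + (-1539) = -1689

-1689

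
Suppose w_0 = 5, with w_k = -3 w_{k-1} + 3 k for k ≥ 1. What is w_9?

w_1 = -3·5 + 3 = -12
w_2 = -3·(-12) + 6 = 42
w_3 = -3·42 + 9 = -117
w_4 = -3·(-117) + 12 = 363
w_5 = -3·363 + 15 = -1074
w_6 = -3·(-1074) + 18 = 3240
w_7 = -3·3240 + 21 = -9699
w_8 = -3·(-9699) + 24 = 29121
w_9 = -3·29121 + 27 = -87336

-87336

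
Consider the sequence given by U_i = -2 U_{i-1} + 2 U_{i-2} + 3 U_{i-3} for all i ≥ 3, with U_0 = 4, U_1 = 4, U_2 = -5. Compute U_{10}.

U_3 = -2(-5) + 2(4) + 3(4) = 30
U_4 = -2(30) + 2(-5) + 3(4) = -58
U_5 = -2(-58) + 2(30) + 3(-5) = 161
U_6 = -2(161) + 2(-58) + 3(30) = -348
U_7 = -2(-348) + 2(161) + 3(-58) = 844
U_8 = -2(844) + 2(-348) + 3(161) = -1901
U_9 = -2(-1901) + 2(844) + 3(-348) = 4446
U_{10} = -2(4446) + 2(-1901) + 3(844) = -10162

-10162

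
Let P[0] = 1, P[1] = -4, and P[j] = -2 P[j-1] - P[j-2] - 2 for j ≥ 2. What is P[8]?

17

P[2] = -2·(-4) - 1 - 2 = 5
P[3] = -2·5 - (-4) - 2 = -8
P[4] = -2·(-8) - 5 - 2 = 9
P[5] = -2·9 - (-8) - 2 = -12
P[6] = -2·(-12) - 9 - 2 = 13
P[7] = -2·13 - (-12) - 2 = -16
P[8] = -2·(-16) - 13 - 2 = 17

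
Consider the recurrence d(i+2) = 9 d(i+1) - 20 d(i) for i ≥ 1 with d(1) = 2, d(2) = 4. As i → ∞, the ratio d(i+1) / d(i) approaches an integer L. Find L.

The characteristic equation is r^2 - 9r + 20 = 0, which factors as (r - 5)(r - 4) = 0.
So the roots are 5 and 4. Since |5| > |4| and the coefficient of 5^i is non-zero, the ratio tends to 5.

5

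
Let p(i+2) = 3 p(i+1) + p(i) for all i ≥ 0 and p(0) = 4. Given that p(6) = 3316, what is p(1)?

Let p(1) = x.
p(2) = 4 + 3x
p(3) = 12 + 10x
p(4) = 40 + 33x
p(5) = 132 + 109x
p(6) = 436 + 360x
So 436 + 360x = 3316, giving x = 8.

8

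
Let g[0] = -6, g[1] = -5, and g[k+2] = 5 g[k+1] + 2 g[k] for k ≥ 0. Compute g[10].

g[2] = 5·(-5) + 2·(-6) = -37
g[3] = 5·(-37) + 2·(-5) = -195
g[4] = 5·(-195) + 2·(-37) = -1049
g[5] = 5·(-1049) + 2·(-195) = -5635
g[6] = 5·(-5635) + 2·(-1049) = -30273
g[7] = 5·(-30273) + 2·(-5635) = -162635
g[8] = 5·(-162635) + 2·(-30273) = -873721
g[9] = 5·(-873721) + 2·(-162635) = -4693875
g[10] = 5·(-4693875) + 2·(-873721) = -25216817

-25216817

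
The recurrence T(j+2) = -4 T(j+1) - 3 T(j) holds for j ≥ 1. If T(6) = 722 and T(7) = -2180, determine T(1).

4

Rearranging, T(j-2) = (T(j) + 4 T(j-1)) / -3.
T(5) = (-2180 + 4(722)) / -3 = 708/-3 = -236
T(4) = (722 + 4(-236)) / -3 = -222/-3 = 74
T(3) = (-236 + 4(74)) / -3 = 60/-3 = -20
T(2) = (74 + 4(-20)) / -3 = -6/-3 = 2
T(1) = (-20 + 4(2)) / -3 = -12/-3 = 4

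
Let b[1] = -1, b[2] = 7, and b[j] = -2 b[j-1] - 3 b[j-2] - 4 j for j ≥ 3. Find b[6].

-113

b[3] = -2·7 - 3·(-1) - 12 = -23
b[4] = -2·(-23) - 3·7 - 16 = 9
b[5] = -2·9 - 3·(-23) - 20 = 31
b[6] = -2·31 - 3·9 - 24 = -113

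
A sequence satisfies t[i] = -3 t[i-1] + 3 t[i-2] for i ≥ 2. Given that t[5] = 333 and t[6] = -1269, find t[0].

-5

Rearranging, t[i-2] = (t[i] + 3 t[i-1]) / 3.
t[4] = (-1269 + 3·333) / 3 = -270/3 = -90
t[3] = (333 + 3·(-90)) / 3 = 63/3 = 21
t[2] = (-90 + 3·21) / 3 = -27/3 = -9
t[1] = (21 + 3·(-9)) / 3 = -6/3 = -2
t[0] = (-9 + 3·(-2)) / 3 = -15/3 = -5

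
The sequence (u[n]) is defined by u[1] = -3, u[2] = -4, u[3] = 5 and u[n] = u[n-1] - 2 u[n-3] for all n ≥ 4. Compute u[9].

u[4] = 5 - 2(-3) = 11
u[5] = 11 - 2(-4) = 19
u[6] = 19 - 2(5) = 9
u[7] = 9 - 2(11) = -13
u[8] = (-13) - 2(19) = -51
u[9] = (-51) - 2(9) = -69

-69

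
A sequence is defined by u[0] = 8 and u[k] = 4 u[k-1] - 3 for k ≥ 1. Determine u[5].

u[1] = 4*8 - 3 = 29
u[2] = 4*29 - 3 = 113
u[3] = 4*113 - 3 = 449
u[4] = 4*449 - 3 = 1793
u[5] = 4*1793 - 3 = 7169

7169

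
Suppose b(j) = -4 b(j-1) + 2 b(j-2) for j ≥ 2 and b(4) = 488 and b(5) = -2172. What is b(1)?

-7

Rearranging, b(j-2) = (b(j) + 4 b(j-1)) / 2.
b(3) = (-2172 + 4·488) / 2 = -220/2 = -110
b(2) = (488 + 4·(-110)) / 2 = 48/2 = 24
b(1) = (-110 + 4·24) / 2 = -14/2 = -7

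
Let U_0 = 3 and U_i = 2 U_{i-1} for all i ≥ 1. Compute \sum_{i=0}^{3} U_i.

45

U_1 = 2(3) = 6
U_2 = 2(6) = 12
U_3 = 2(12) = 24
Sum = 3 + 6 + 12 + 24 = 45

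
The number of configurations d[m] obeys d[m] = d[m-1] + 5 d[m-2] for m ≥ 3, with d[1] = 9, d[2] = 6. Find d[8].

6126

d[3] = 6 + 5(9) = 51
d[4] = 51 + 5(6) = 81
d[5] = 81 + 5(51) = 336
d[6] = 336 + 5(81) = 741
d[7] = 741 + 5(336) = 2421
d[8] = 2421 + 5(741) = 6126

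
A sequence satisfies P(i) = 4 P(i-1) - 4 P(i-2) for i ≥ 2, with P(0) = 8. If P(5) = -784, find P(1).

3

Let P(1) = w.
P(2) = -32 + 4w
P(3) = -128 + 12w
P(4) = -384 + 32w
P(5) = -1024 + 80w
So -1024 + 80w = -784, giving w = 3.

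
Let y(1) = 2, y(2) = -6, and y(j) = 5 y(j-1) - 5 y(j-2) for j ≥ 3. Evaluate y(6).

y(3) = 5*(-6) - 5*2 = -40
y(4) = 5*(-40) - 5*(-6) = -170
y(5) = 5*(-170) - 5*(-40) = -650
y(6) = 5*(-650) - 5*(-170) = -2400

-2400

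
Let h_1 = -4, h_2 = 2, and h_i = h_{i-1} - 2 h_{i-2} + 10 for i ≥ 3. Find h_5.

h_3 = 2 - 2·(-4) + 10 = 20
h_4 = 20 - 2·2 + 10 = 26
h_5 = 26 - 2·20 + 10 = -4

-4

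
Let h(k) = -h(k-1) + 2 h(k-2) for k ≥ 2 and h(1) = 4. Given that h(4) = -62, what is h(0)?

Let h(0) = x.
h(2) = -4 + 2x
h(3) = 12 - 2x
h(4) = -20 + 6x
So -20 + 6x = -62, giving x = -7.

-7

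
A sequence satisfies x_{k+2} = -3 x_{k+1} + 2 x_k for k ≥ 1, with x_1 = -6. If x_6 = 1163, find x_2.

5

Let x_2 = z.
x_3 = -12 - 3z
x_4 = 36 + 11z
x_5 = -132 - 39z
x_6 = 468 + 139z
So 468 + 139z = 1163, giving z = 5.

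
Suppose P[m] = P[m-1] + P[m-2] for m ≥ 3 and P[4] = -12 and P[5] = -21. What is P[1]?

Rearranging, P[m-2] = P[m] - P[m-1].
P[3] = -21 - (-12) = -9
P[2] = -12 - (-9) = -3
P[1] = -9 - (-3) = -6

-6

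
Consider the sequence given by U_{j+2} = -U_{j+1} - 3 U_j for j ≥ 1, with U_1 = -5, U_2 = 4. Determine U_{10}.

229

U_3 = -4 - 3(-5) = 11
U_4 = -11 - 3(4) = -23
U_5 = -(-23) - 3(11) = -10
U_6 = -(-10) - 3(-23) = 79
U_7 = -79 - 3(-10) = -49
U_8 = -(-49) - 3(79) = -188
U_9 = -(-188) - 3(-49) = 335
U_{10} = -335 - 3(-188) = 229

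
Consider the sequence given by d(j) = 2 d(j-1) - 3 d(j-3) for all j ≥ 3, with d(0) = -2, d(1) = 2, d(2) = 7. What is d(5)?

d(3) = 2*7 - 3*(-2) = 20
d(4) = 2*20 - 3*2 = 34
d(5) = 2*34 - 3*7 = 47

47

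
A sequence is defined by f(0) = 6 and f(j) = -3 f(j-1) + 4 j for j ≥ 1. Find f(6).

f(1) = -3(6) + 4 = -14
f(2) = -3(-14) + 8 = 50
f(3) = -3(50) + 12 = -138
f(4) = -3(-138) + 16 = 430
f(5) = -3(430) + 20 = -1270
f(6) = -3(-1270) + 24 = 3834

3834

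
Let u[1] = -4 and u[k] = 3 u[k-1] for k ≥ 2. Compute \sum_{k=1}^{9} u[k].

-39364

u[2] = 3·(-4) = -12
u[3] = 3·(-12) = -36
u[4] = 3·(-36) = -108
u[5] = 3·(-108) = -324
u[6] = 3·(-324) = -972
u[7] = 3·(-972) = -2916
u[8] = 3·(-2916) = -8748
u[9] = 3·(-8748) = -26244
Sum = (-4) + (-12) + (-36) + (-108) + (-324) + (-972) + (-2916) + (-8748) + (-26244) = -39364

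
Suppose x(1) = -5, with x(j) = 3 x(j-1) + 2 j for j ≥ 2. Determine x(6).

x(2) = 3(-5) + 4 = -11
x(3) = 3(-11) + 6 = -27
x(4) = 3(-27) + 8 = -73
x(5) = 3(-73) + 10 = -209
x(6) = 3(-209) + 12 = -615

-615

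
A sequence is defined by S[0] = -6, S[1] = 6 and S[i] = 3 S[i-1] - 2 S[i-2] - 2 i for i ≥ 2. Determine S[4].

120

S[2] = 3·6 - 2·(-6) - 4 = 26
S[3] = 3·26 - 2·6 - 6 = 60
S[4] = 3·60 - 2·26 - 8 = 120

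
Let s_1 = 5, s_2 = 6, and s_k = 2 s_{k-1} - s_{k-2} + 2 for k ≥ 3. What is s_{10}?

s_3 = 2*6 - 5 + 2 = 9
s_4 = 2*9 - 6 + 2 = 14
s_5 = 2*14 - 9 + 2 = 21
s_6 = 2*21 - 14 + 2 = 30
s_7 = 2*30 - 21 + 2 = 41
s_8 = 2*41 - 30 + 2 = 54
s_9 = 2*54 - 41 + 2 = 69
s_{10} = 2*69 - 54 + 2 = 86

86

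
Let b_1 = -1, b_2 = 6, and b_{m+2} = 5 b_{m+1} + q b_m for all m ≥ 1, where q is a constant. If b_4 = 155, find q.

b_3 = 30 - q
b_4 = 150 + q
So 150 + q = 155, giving q = 5.

5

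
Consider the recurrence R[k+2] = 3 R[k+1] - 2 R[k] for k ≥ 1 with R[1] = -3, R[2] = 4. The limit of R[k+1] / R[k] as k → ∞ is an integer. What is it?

2

The characteristic equation is r^2 - 3r + 2 = 0, which factors as (r - 2)(r - 1) = 0.
So the roots are 2 and 1. Since |2| > |1| and the coefficient of 2^k is non-zero, the ratio tends to 2.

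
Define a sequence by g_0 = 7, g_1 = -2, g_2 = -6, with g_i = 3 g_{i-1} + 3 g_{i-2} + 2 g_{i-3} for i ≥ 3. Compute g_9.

-45754

g_3 = 3·(-6) + 3·(-2) + 2·7 = -10
g_4 = 3·(-10) + 3·(-6) + 2·(-2) = -52
g_5 = 3·(-52) + 3·(-10) + 2·(-6) = -198
g_6 = 3·(-198) + 3·(-52) + 2·(-10) = -770
g_7 = 3·(-770) + 3·(-198) + 2·(-52) = -3008
g_8 = 3·(-3008) + 3·(-770) + 2·(-198) = -11730
g_9 = 3·(-11730) + 3·(-3008) + 2·(-770) = -45754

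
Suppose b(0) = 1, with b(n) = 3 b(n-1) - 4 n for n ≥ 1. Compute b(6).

-1443

b(1) = 3*1 - 4 = -1
b(2) = 3*(-1) - 8 = -11
b(3) = 3*(-11) - 12 = -45
b(4) = 3*(-45) - 16 = -151
b(5) = 3*(-151) - 20 = -473
b(6) = 3*(-473) - 24 = -1443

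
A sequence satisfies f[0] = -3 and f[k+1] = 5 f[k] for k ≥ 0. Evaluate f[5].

f[1] = 5*(-3) = -15
f[2] = 5*(-15) = -75
f[3] = 5*(-75) = -375
f[4] = 5*(-375) = -1875
f[5] = 5*(-1875) = -9375

-9375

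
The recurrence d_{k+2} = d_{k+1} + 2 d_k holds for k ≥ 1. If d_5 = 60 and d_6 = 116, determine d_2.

6

Rearranging, d_{k-2} = (d_k - d_{k-1}) / 2.
d_4 = (116 - 60) / 2 = 56/2 = 28
d_3 = (60 - 28) / 2 = 32/2 = 16
d_2 = (28 - 16) / 2 = 12/2 = 6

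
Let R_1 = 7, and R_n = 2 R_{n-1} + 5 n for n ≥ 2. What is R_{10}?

11204

R_2 = 2(7) + 10 = 24
R_3 = 2(24) + 15 = 63
R_4 = 2(63) + 20 = 146
R_5 = 2(146) + 25 = 317
R_6 = 2(317) + 30 = 664
R_7 = 2(664) + 35 = 1363
R_8 = 2(1363) + 40 = 2766
R_9 = 2(2766) + 45 = 5577
R_{10} = 2(5577) + 50 = 11204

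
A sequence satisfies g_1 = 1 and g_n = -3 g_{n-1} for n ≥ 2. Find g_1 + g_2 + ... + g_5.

g_2 = -3·1 = -3
g_3 = -3·(-3) = 9
g_4 = -3·9 = -27
g_5 = -3·(-27) = 81
Sum = 1 + (-3) + 9 + (-27) + 81 = 61

61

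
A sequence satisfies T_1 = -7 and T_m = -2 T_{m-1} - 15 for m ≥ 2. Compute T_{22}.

4194299

The fixed point is -15/(1 + 2) = -5, so T_m + 5 = -2(T_{m-1} + 5).
Hence T_m = -2·(-2)^{m-1} - 5.
T_{22} = -2·(-2)^{21} - 5 = -2·-2097152 - 5 = 4194299.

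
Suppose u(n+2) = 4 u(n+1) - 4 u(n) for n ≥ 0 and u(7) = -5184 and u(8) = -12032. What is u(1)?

Rearranging, u(n-2) = (u(n) - 4 u(n-1)) / -4.
u(6) = (-12032 - 4*(-5184)) / -4 = 8704/-4 = -2176
u(5) = (-5184 - 4*(-2176)) / -4 = 3520/-4 = -880
u(4) = (-2176 - 4*(-880)) / -4 = 1344/-4 = -336
u(3) = (-880 - 4*(-336)) / -4 = 464/-4 = -116
u(2) = (-336 - 4*(-116)) / -4 = 128/-4 = -32
u(1) = (-116 - 4*(-32)) / -4 = 12/-4 = -3

-3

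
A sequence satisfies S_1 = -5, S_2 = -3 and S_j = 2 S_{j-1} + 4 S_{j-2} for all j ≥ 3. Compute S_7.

-2368

S_3 = 2(-3) + 4(-5) = -26
S_4 = 2(-26) + 4(-3) = -64
S_5 = 2(-64) + 4(-26) = -232
S_6 = 2(-232) + 4(-64) = -720
S_7 = 2(-720) + 4(-232) = -2368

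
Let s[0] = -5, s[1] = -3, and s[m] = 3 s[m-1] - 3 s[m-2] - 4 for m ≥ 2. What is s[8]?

-166

s[2] = 3*(-3) - 3*(-5) - 4 = 2
s[3] = 3*2 - 3*(-3) - 4 = 11
s[4] = 3*11 - 3*2 - 4 = 23
s[5] = 3*23 - 3*11 - 4 = 32
s[6] = 3*32 - 3*23 - 4 = 23
s[7] = 3*23 - 3*32 - 4 = -31
s[8] = 3*(-31) - 3*23 - 4 = -166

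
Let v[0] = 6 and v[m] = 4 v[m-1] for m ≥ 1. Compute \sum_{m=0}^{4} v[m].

v[1] = 4·6 = 24
v[2] = 4·24 = 96
v[3] = 4·96 = 384
v[4] = 4·384 = 1536
Sum = 6 + 24 + 96 + 384 + 1536 = 2046

2046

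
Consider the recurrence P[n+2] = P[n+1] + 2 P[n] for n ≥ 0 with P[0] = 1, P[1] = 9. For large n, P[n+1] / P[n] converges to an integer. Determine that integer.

2

The characteristic equation is r^2 - r - 2 = 0, which factors as (r - 2)(r + 1) = 0.
So the roots are 2 and -1. Since |2| > |-1| and the coefficient of 2^n is non-zero, the ratio tends to 2.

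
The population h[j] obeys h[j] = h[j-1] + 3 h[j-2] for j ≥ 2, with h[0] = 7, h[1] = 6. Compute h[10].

17622

h[2] = 6 + 3*7 = 27
h[3] = 27 + 3*6 = 45
h[4] = 45 + 3*27 = 126
h[5] = 126 + 3*45 = 261
h[6] = 261 + 3*126 = 639
h[7] = 639 + 3*261 = 1422
h[8] = 1422 + 3*639 = 3339
h[9] = 3339 + 3*1422 = 7605
h[10] = 7605 + 3*3339 = 17622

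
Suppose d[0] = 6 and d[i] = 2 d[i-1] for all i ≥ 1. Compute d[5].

d[1] = 2·6 = 12
d[2] = 2·12 = 24
d[3] = 2·24 = 48
d[4] = 2·48 = 96
d[5] = 2·96 = 192

192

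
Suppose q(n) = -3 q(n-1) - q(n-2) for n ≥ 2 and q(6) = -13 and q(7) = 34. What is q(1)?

Rearranging, q(n-2) = -(q(n) + 3 q(n-1)).
q(5) = -(34 + 3*(-13)) = 5
q(4) = -(-13 + 3*5) = -2
q(3) = -(5 + 3*(-2)) = 1
q(2) = -(-2 + 3*1) = -1
q(1) = -(1 + 3*(-1)) = 2

2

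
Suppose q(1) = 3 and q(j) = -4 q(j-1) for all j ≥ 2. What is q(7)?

12288

q(2) = -4(3) = -12
q(3) = -4(-12) = 48
q(4) = -4(48) = -192
q(5) = -4(-192) = 768
q(6) = -4(768) = -3072
q(7) = -4(-3072) = 12288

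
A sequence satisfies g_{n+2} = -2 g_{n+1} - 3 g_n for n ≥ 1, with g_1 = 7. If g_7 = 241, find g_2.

Let g_2 = z.
g_3 = -21 - 2z
g_4 = 42 + z
g_5 = -21 + 4z
g_6 = -84 - 11z
g_7 = 231 + 10z
So 231 + 10z = 241, giving z = 1.

1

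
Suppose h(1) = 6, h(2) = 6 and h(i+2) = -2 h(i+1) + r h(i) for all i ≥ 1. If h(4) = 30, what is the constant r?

h(3) = -12 + 6r
h(4) = 24 - 6r
So 24 - 6r = 30, giving r = -1.

-1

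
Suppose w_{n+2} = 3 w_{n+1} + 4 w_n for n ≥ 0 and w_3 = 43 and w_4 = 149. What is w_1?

Rearranging, w_{n-2} = (w_n - 3 w_{n-1}) / 4.
w_2 = (149 - 3·43) / 4 = 20/4 = 5
w_1 = (43 - 3·5) / 4 = 28/4 = 7

7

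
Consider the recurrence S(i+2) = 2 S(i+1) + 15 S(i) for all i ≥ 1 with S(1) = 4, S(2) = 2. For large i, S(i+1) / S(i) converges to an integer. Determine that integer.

The characteristic equation is r^2 - 2r - 15 = 0, which factors as (r - 5)(r + 3) = 0.
So the roots are 5 and -3. Since |5| > |-3| and the coefficient of 5^i is non-zero, the ratio tends to 5.

5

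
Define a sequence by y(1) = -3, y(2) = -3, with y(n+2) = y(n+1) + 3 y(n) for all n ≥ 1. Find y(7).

-291

y(3) = (-3) + 3*(-3) = -12
y(4) = (-12) + 3*(-3) = -21
y(5) = (-21) + 3*(-12) = -57
y(6) = (-57) + 3*(-21) = -120
y(7) = (-120) + 3*(-57) = -291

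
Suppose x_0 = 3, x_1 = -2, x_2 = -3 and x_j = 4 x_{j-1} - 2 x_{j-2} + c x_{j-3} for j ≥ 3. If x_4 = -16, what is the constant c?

x_3 = -8 + 3c
x_4 = -26 + 10c
So -26 + 10c = -16, giving c = 1.

1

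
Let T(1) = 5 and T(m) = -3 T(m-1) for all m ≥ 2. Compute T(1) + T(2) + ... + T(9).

24605

T(2) = -3*5 = -15
T(3) = -3*(-15) = 45
T(4) = -3*45 = -135
T(5) = -3*(-135) = 405
T(6) = -3*405 = -1215
T(7) = -3*(-1215) = 3645
T(8) = -3*3645 = -10935
T(9) = -3*(-10935) = 32805
Sum = 5 + (-15) + 45 + (-135) + 405 + (-1215) + 3645 + (-10935) + 32805 = 24605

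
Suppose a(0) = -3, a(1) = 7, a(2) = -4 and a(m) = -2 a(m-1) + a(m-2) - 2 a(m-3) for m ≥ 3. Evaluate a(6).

-400

a(3) = -2·(-4) + 7 - 2·(-3) = 21
a(4) = -2·21 + (-4) - 2·7 = -60
a(5) = -2·(-60) + 21 - 2·(-4) = 149
a(6) = -2·149 + (-60) - 2·21 = -400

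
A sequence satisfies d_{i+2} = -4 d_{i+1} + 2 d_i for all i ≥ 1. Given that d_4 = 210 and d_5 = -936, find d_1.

-6

Rearranging, d_{i-2} = (d_i + 4 d_{i-1}) / 2.
d_3 = (-936 + 4·210) / 2 = -96/2 = -48
d_2 = (210 + 4·(-48)) / 2 = 18/2 = 9
d_1 = (-48 + 4·9) / 2 = -12/2 = -6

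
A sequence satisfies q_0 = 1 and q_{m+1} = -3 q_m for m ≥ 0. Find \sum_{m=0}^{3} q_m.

q_1 = -3·1 = -3
q_2 = -3·(-3) = 9
q_3 = -3·9 = -27
Sum = 1 + (-3) + 9 + (-27) = -20

-20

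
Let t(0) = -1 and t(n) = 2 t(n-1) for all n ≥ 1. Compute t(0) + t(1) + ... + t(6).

-127

t(1) = 2·(-1) = -2
t(2) = 2·(-2) = -4
t(3) = 2·(-4) = -8
t(4) = 2·(-8) = -16
t(5) = 2·(-16) = -32
t(6) = 2·(-32) = -64
Sum = (-1) + (-2) + (-4) + (-8) + (-16) + (-32) + (-64) = -127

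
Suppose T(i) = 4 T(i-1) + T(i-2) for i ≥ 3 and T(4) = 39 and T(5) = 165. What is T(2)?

Rearranging, T(i-2) = T(i) - 4 T(i-1).
T(3) = 165 - 4(39) = 9
T(2) = 39 - 4(9) = 3

3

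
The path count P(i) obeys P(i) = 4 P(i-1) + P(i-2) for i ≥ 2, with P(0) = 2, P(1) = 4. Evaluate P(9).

P(2) = 4·4 + 2 = 18
P(3) = 4·18 + 4 = 76
P(4) = 4·76 + 18 = 322
P(5) = 4·322 + 76 = 1364
P(6) = 4·1364 + 322 = 5778
P(7) = 4·5778 + 1364 = 24476
P(8) = 4·24476 + 5778 = 103682
P(9) = 4·103682 + 24476 = 439204

439204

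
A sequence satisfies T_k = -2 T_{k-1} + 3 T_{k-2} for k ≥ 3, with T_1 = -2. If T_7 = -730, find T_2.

Let T_2 = v.
T_3 = -6 - 2v
T_4 = 12 + 7v
T_5 = -42 - 20v
T_6 = 120 + 61v
T_7 = -366 - 182v
So -366 - 182v = -730, giving v = 2.

2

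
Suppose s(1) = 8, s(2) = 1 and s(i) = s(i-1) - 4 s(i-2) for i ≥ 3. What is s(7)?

s(3) = 1 - 4(8) = -31
s(4) = (-31) - 4(1) = -35
s(5) = (-35) - 4(-31) = 89
s(6) = 89 - 4(-35) = 229
s(7) = 229 - 4(89) = -127

-127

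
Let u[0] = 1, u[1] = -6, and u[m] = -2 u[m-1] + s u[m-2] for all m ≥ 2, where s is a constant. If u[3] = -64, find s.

u[2] = 12 + s
u[3] = -24 - 8s
So -24 - 8s = -64, giving s = 5.

5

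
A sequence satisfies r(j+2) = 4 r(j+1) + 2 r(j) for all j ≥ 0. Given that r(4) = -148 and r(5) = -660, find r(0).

7

Rearranging, r(j-2) = (r(j) - 4 r(j-1)) / 2.
r(3) = (-660 - 4(-148)) / 2 = -68/2 = -34
r(2) = (-148 - 4(-34)) / 2 = -12/2 = -6
r(1) = (-34 - 4(-6)) / 2 = -10/2 = -5
r(0) = (-6 - 4(-5)) / 2 = 14/2 = 7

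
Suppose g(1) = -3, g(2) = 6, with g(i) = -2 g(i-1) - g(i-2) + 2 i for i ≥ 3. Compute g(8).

g(3) = -2(6) - (-3) + 6 = -3
g(4) = -2(-3) - 6 + 8 = 8
g(5) = -2(8) - (-3) + 10 = -3
g(6) = -2(-3) - 8 + 12 = 10
g(7) = -2(10) - (-3) + 14 = -3
g(8) = -2(-3) - 10 + 16 = 12

12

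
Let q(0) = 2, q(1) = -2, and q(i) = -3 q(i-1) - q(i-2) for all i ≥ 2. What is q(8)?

q(2) = -3·(-2) - 2 = 4
q(3) = -3·4 - (-2) = -10
q(4) = -3·(-10) - 4 = 26
q(5) = -3·26 - (-10) = -68
q(6) = -3·(-68) - 26 = 178
q(7) = -3·178 - (-68) = -466
q(8) = -3·(-466) - 178 = 1220

1220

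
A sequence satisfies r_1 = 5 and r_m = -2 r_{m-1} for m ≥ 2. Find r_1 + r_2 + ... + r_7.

215

r_2 = -2*5 = -10
r_3 = -2*(-10) = 20
r_4 = -2*20 = -40
r_5 = -2*(-40) = 80
r_6 = -2*80 = -160
r_7 = -2*(-160) = 320
Sum = 5 + (-10) + 20 + (-40) + 80 + (-160) + 320 = 215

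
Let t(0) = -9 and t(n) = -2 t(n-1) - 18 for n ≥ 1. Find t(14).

-49158

The fixed point is -18/(1 + 2) = -6, so t(n) + 6 = -2(t(n-1) + 6).
Hence t(n) = -3·(-2)^n - 6.
t(14) = -3·(-2)^{14} - 6 = -3·16384 - 6 = -49158.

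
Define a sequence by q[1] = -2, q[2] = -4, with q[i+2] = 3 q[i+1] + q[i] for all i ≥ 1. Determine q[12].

-651598

q[3] = 3(-4) + (-2) = -14
q[4] = 3(-14) + (-4) = -46
q[5] = 3(-46) + (-14) = -152
q[6] = 3(-152) + (-46) = -502
q[7] = 3(-502) + (-152) = -1658
q[8] = 3(-1658) + (-502) = -5476
q[9] = 3(-5476) + (-1658) = -18086
q[10] = 3(-18086) + (-5476) = -59734
q[11] = 3(-59734) + (-18086) = -197288
q[12] = 3(-197288) + (-59734) = -651598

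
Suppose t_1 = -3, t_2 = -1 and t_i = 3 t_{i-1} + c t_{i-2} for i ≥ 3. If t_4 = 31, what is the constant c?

-4

t_3 = -3 - 3c
t_4 = -9 - 10c
So -9 - 10c = 31, giving c = -4.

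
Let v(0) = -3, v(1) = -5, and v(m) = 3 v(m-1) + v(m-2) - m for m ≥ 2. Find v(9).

-90338

v(2) = 3·(-5) + (-3) - 2 = -20
v(3) = 3·(-20) + (-5) - 3 = -68
v(4) = 3·(-68) + (-20) - 4 = -228
v(5) = 3·(-228) + (-68) - 5 = -757
v(6) = 3·(-757) + (-228) - 6 = -2505
v(7) = 3·(-2505) + (-757) - 7 = -8279
v(8) = 3·(-8279) + (-2505) - 8 = -27350
v(9) = 3·(-27350) + (-8279) - 9 = -90338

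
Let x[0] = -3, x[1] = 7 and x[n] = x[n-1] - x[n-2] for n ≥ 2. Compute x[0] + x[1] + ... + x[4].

10

x[2] = 7 - (-3) = 10
x[3] = 10 - 7 = 3
x[4] = 3 - 10 = -7
Sum = (-3) + 7 + 10 + 3 + (-7) = 10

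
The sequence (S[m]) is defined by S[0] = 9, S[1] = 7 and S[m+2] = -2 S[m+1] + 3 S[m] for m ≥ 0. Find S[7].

-1085

S[2] = -2·7 + 3·9 = 13
S[3] = -2·13 + 3·7 = -5
S[4] = -2·(-5) + 3·13 = 49
S[5] = -2·49 + 3·(-5) = -113
S[6] = -2·(-113) + 3·49 = 373
S[7] = -2·373 + 3·(-113) = -1085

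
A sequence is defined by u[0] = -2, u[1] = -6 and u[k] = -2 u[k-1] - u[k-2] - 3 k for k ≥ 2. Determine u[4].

18

u[2] = -2(-6) - (-2) - 6 = 8
u[3] = -2(8) - (-6) - 9 = -19
u[4] = -2(-19) - 8 - 12 = 18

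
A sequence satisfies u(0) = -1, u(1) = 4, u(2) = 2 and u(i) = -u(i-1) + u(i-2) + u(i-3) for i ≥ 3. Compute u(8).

11

u(3) = -2 + 4 + (-1) = 1
u(4) = -1 + 2 + 4 = 5
u(5) = -5 + 1 + 2 = -2
u(6) = -(-2) + 5 + 1 = 8
u(7) = -8 + (-2) + 5 = -5
u(8) = -(-5) + 8 + (-2) = 11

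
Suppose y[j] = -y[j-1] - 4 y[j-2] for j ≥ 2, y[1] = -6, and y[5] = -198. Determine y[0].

Let y[0] = z.
y[2] = 6 - 4z
y[3] = 18 + 4z
y[4] = -42 + 12z
y[5] = -30 - 28z
So -30 - 28z = -198, giving z = 6.

6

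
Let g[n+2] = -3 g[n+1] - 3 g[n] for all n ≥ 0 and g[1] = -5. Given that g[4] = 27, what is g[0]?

1

Let g[0] = x.
g[2] = 15 - 3x
g[3] = -30 + 9x
g[4] = 45 - 18x
So 45 - 18x = 27, giving x = 1.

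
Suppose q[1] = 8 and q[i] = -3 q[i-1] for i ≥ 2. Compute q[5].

648

q[2] = -3(8) = -24
q[3] = -3(-24) = 72
q[4] = -3(72) = -216
q[5] = -3(-216) = 648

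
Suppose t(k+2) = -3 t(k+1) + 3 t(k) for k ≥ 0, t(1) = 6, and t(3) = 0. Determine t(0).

Let t(0) = x.
t(2) = -18 + 3x
t(3) = 72 - 9x
So 72 - 9x = 0, giving x = 8.

8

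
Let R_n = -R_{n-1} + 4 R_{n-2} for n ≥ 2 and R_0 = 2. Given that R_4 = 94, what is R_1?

Let R_1 = v.
R_2 = 8 - v
R_3 = -8 + 5v
R_4 = 40 - 9v
So 40 - 9v = 94, giving v = -6.

-6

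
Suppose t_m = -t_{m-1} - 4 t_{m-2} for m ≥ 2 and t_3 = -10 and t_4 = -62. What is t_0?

Rearranging, t_{m-2} = (t_m + t_{m-1}) / -4.
t_2 = (-62 + (-10)) / -4 = -72/-4 = 18
t_1 = (-10 + 18) / -4 = 8/-4 = -2
t_0 = (18 + (-2)) / -4 = 16/-4 = -4

-4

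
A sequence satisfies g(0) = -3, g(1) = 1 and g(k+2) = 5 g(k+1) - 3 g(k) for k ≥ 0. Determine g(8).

100742

g(2) = 5(1) - 3(-3) = 14
g(3) = 5(14) - 3(1) = 67
g(4) = 5(67) - 3(14) = 293
g(5) = 5(293) - 3(67) = 1264
g(6) = 5(1264) - 3(293) = 5441
g(7) = 5(5441) - 3(1264) = 23413
g(8) = 5(23413) - 3(5441) = 100742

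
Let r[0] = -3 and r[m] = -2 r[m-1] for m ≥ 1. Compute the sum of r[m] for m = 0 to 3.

r[1] = -2·(-3) = 6
r[2] = -2·6 = -12
r[3] = -2·(-12) = 24
Sum = (-3) + 6 + (-12) + 24 = 15

15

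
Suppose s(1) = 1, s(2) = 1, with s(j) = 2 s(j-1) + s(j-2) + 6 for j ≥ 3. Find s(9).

2305

s(3) = 2*1 + 1 + 6 = 9
s(4) = 2*9 + 1 + 6 = 25
s(5) = 2*25 + 9 + 6 = 65
s(6) = 2*65 + 25 + 6 = 161
s(7) = 2*161 + 65 + 6 = 393
s(8) = 2*393 + 161 + 6 = 953
s(9) = 2*953 + 393 + 6 = 2305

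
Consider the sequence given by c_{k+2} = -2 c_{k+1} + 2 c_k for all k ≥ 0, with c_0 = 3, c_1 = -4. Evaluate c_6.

744

c_2 = -2(-4) + 2(3) = 14
c_3 = -2(14) + 2(-4) = -36
c_4 = -2(-36) + 2(14) = 100
c_5 = -2(100) + 2(-36) = -272
c_6 = -2(-272) + 2(100) = 744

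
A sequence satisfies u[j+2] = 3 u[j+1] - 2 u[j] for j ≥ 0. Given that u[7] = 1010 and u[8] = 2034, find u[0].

Rearranging, u[j-2] = (u[j] - 3 u[j-1]) / -2.
u[6] = (2034 - 3*1010) / -2 = -996/-2 = 498
u[5] = (1010 - 3*498) / -2 = -484/-2 = 242
u[4] = (498 - 3*242) / -2 = -228/-2 = 114
u[3] = (242 - 3*114) / -2 = -100/-2 = 50
u[2] = (114 - 3*50) / -2 = -36/-2 = 18
u[1] = (50 - 3*18) / -2 = -4/-2 = 2
u[0] = (18 - 3*2) / -2 = 12/-2 = -6

-6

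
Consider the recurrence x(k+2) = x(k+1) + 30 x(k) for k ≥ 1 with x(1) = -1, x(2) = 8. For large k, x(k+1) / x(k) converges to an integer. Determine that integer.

The characteristic equation is r^2 - r - 30 = 0, which factors as (r - 6)(r + 5) = 0.
So the roots are 6 and -5. Since |6| > |-5| and the coefficient of 6^k is non-zero, the ratio tends to 6.

6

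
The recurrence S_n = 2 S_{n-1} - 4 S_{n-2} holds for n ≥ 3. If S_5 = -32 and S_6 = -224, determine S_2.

Rearranging, S_{n-2} = (S_n - 2 S_{n-1}) / -4.
S_4 = (-224 - 2·(-32)) / -4 = -160/-4 = 40
S_3 = (-32 - 2·40) / -4 = -112/-4 = 28
S_2 = (40 - 2·28) / -4 = -16/-4 = 4

4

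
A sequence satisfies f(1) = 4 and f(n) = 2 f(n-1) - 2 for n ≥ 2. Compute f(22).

4194306

The fixed point is -2/(1 - 2) = 2, so f(n) - 2 = 2(f(n-1) - 2).
Hence f(n) = 2·2^{n-1} + 2.
f(22) = 2·2^{21} + 2 = 2·2097152 + 2 = 4194306.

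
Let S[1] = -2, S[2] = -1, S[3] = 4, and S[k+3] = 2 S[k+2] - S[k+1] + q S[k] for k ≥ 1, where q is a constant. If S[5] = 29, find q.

-3

S[4] = 9 - 2q
S[5] = 14 - 5q
So 14 - 5q = 29, giving q = -3.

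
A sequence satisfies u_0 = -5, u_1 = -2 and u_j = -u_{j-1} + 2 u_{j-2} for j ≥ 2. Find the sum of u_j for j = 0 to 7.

53

u_2 = -(-2) + 2*(-5) = -8
u_3 = -(-8) + 2*(-2) = 4
u_4 = -4 + 2*(-8) = -20
u_5 = -(-20) + 2*4 = 28
u_6 = -28 + 2*(-20) = -68
u_7 = -(-68) + 2*28 = 124
Sum = (-5) + (-2) + (-8) + 4 + (-20) + 28 + (-68) + 124 = 53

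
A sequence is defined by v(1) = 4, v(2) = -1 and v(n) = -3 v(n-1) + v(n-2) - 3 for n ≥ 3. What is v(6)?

v(3) = -3(-1) + 4 - 3 = 4
v(4) = -3(4) + (-1) - 3 = -16
v(5) = -3(-16) + 4 - 3 = 49
v(6) = -3(49) + (-16) - 3 = -166

-166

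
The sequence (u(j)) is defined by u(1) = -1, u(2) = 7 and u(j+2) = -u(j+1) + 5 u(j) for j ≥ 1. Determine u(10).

u(3) = -7 + 5*(-1) = -12
u(4) = -(-12) + 5*7 = 47
u(5) = -47 + 5*(-12) = -107
u(6) = -(-107) + 5*47 = 342
u(7) = -342 + 5*(-107) = -877
u(8) = -(-877) + 5*342 = 2587
u(9) = -2587 + 5*(-877) = -6972
u(10) = -(-6972) + 5*2587 = 19907

19907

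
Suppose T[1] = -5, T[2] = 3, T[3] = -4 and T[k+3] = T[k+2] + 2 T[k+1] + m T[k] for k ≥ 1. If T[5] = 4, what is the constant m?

-5

T[4] = 2 - 5m
T[5] = -6 - 2m
So -6 - 2m = 4, giving m = -5.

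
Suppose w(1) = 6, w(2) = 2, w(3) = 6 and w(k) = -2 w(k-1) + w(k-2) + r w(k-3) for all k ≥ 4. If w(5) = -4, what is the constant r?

3

w(4) = -10 + 6r
w(5) = 26 - 10r
So 26 - 10r = -4, giving r = 3.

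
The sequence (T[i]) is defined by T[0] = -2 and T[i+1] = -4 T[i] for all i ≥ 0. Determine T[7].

T[1] = -4(-2) = 8
T[2] = -4(8) = -32
T[3] = -4(-32) = 128
T[4] = -4(128) = -512
T[5] = -4(-512) = 2048
T[6] = -4(2048) = -8192
T[7] = -4(-8192) = 32768

32768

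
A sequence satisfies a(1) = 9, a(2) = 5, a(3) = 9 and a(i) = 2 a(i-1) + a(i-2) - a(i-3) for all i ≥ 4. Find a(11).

3962

a(4) = 2*9 + 5 - 9 = 14
a(5) = 2*14 + 9 - 5 = 32
a(6) = 2*32 + 14 - 9 = 69
a(7) = 2*69 + 32 - 14 = 156
a(8) = 2*156 + 69 - 32 = 349
a(9) = 2*349 + 156 - 69 = 785
a(10) = 2*785 + 349 - 156 = 1763
a(11) = 2*1763 + 785 - 349 = 3962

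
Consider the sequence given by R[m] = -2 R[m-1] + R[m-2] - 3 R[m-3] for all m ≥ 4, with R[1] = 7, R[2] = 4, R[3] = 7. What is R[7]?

482

R[4] = -2(7) + 4 - 3(7) = -31
R[5] = -2(-31) + 7 - 3(4) = 57
R[6] = -2(57) + (-31) - 3(7) = -166
R[7] = -2(-166) + 57 - 3(-31) = 482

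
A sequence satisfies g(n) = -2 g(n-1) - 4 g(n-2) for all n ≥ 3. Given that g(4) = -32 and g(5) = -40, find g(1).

-4

Rearranging, g(n-2) = (g(n) + 2 g(n-1)) / -4.
g(3) = (-40 + 2·(-32)) / -4 = -104/-4 = 26
g(2) = (-32 + 2·26) / -4 = 20/-4 = -5
g(1) = (26 + 2·(-5)) / -4 = 16/-4 = -4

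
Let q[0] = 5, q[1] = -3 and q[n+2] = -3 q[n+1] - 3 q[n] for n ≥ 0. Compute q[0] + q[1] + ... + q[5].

q[2] = -3(-3) - 3(5) = -6
q[3] = -3(-6) - 3(-3) = 27
q[4] = -3(27) - 3(-6) = -63
q[5] = -3(-63) - 3(27) = 108
Sum = 5 + (-3) + (-6) + 27 + (-63) + 108 = 68

68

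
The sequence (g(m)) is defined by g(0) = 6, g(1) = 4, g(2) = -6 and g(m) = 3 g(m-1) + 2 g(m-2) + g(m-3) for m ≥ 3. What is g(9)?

g(3) = 3(-6) + 2(4) + 6 = -4
g(4) = 3(-4) + 2(-6) + 4 = -20
g(5) = 3(-20) + 2(-4) + (-6) = -74
g(6) = 3(-74) + 2(-20) + (-4) = -266
g(7) = 3(-266) + 2(-74) + (-20) = -966
g(8) = 3(-966) + 2(-266) + (-74) = -3504
g(9) = 3(-3504) + 2(-966) + (-266) = -12710

-12710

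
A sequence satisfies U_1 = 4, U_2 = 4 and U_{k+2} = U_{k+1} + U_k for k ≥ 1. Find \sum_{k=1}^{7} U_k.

132

U_3 = 4 + 4 = 8
U_4 = 8 + 4 = 12
U_5 = 12 + 8 = 20
U_6 = 20 + 12 = 32
U_7 = 32 + 20 = 52
Sum = 4 + 4 + 8 + 12 + 20 + 32 + 52 = 132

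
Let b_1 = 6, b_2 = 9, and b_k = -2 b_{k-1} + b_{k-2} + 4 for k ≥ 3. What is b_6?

b_3 = -2·9 + 6 + 4 = -8
b_4 = -2·(-8) + 9 + 4 = 29
b_5 = -2·29 + (-8) + 4 = -62
b_6 = -2·(-62) + 29 + 4 = 157

157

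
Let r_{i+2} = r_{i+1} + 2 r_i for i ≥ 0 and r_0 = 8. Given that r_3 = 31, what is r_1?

Let r_1 = v.
r_2 = 16 + v
r_3 = 16 + 3v
So 16 + 3v = 31, giving v = 5.

5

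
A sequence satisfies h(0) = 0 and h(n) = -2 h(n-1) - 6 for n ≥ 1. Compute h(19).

-1048578

The fixed point is -6/(1 + 2) = -2, so h(n) + 2 = -2(h(n-1) + 2).
Hence h(n) = 2·(-2)^n - 2.
h(19) = 2·(-2)^{19} - 2 = 2·-524288 - 2 = -1048578.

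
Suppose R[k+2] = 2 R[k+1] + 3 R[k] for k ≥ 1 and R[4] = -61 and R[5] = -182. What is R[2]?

Rearranging, R[k-2] = (R[k] - 2 R[k-1]) / 3.
R[3] = (-182 - 2(-61)) / 3 = -60/3 = -20
R[2] = (-61 - 2(-20)) / 3 = -21/3 = -7

-7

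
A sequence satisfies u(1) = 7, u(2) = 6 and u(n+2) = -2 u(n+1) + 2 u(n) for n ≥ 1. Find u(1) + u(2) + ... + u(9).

u(3) = -2(6) + 2(7) = 2
u(4) = -2(2) + 2(6) = 8
u(5) = -2(8) + 2(2) = -12
u(6) = -2(-12) + 2(8) = 40
u(7) = -2(40) + 2(-12) = -104
u(8) = -2(-104) + 2(40) = 288
u(9) = -2(288) + 2(-104) = -784
Sum = 7 + 6 + 2 + 8 + (-12) + 40 + (-104) + 288 + (-784) = -549

-549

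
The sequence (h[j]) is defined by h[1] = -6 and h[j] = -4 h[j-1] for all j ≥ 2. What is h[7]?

h[2] = -4·(-6) = 24
h[3] = -4·24 = -96
h[4] = -4·(-96) = 384
h[5] = -4·384 = -1536
h[6] = -4·(-1536) = 6144
h[7] = -4·6144 = -24576

-24576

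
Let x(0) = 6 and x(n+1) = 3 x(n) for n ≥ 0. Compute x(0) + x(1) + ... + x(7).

19680

x(1) = 3·6 = 18
x(2) = 3·18 = 54
x(3) = 3·54 = 162
x(4) = 3·162 = 486
x(5) = 3·486 = 1458
x(6) = 3·1458 = 4374
x(7) = 3·4374 = 13122
Sum = 6 + 18 + 54 + 162 + 486 + 1458 + 4374 + 13122 = 19680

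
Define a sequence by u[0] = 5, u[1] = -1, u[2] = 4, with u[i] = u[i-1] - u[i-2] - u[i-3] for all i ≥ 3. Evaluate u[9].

u[3] = 4 - (-1) - 5 = 0
u[4] = 0 - 4 - (-1) = -3
u[5] = (-3) - 0 - 4 = -7
u[6] = (-7) - (-3) - 0 = -4
u[7] = (-4) - (-7) - (-3) = 6
u[8] = 6 - (-4) - (-7) = 17
u[9] = 17 - 6 - (-4) = 15

15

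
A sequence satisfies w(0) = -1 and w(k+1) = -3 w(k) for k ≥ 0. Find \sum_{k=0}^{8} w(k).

w(1) = -3(-1) = 3
w(2) = -3(3) = -9
w(3) = -3(-9) = 27
w(4) = -3(27) = -81
w(5) = -3(-81) = 243
w(6) = -3(243) = -729
w(7) = -3(-729) = 2187
w(8) = -3(2187) = -6561
Sum = (-1) + 3 + (-9) + 27 + (-81) + 243 + (-729) + 2187 + (-6561) = -4921

-4921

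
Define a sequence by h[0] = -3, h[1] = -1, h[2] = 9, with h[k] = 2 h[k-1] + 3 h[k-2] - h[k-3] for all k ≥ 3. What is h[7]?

1495

h[3] = 2(9) + 3(-1) - (-3) = 18
h[4] = 2(18) + 3(9) - (-1) = 64
h[5] = 2(64) + 3(18) - 9 = 173
h[6] = 2(173) + 3(64) - 18 = 520
h[7] = 2(520) + 3(173) - 64 = 1495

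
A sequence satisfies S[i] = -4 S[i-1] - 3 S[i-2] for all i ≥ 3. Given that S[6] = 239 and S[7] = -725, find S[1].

Rearranging, S[i-2] = (S[i] + 4 S[i-1]) / -3.
S[5] = (-725 + 4(239)) / -3 = 231/-3 = -77
S[4] = (239 + 4(-77)) / -3 = -69/-3 = 23
S[3] = (-77 + 4(23)) / -3 = 15/-3 = -5
S[2] = (23 + 4(-5)) / -3 = 3/-3 = -1
S[1] = (-5 + 4(-1)) / -3 = -9/-3 = 3

3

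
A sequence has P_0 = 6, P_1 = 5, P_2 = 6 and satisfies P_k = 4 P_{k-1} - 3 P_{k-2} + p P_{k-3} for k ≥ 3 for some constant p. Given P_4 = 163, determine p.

P_3 = 9 + 6p
P_4 = 18 + 29p
So 18 + 29p = 163, giving p = 5.

5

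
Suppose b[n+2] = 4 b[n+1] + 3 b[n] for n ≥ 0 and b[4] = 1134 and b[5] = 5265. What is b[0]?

Rearranging, b[n-2] = (b[n] - 4 b[n-1]) / 3.
b[3] = (5265 - 4(1134)) / 3 = 729/3 = 243
b[2] = (1134 - 4(243)) / 3 = 162/3 = 54
b[1] = (243 - 4(54)) / 3 = 27/3 = 9
b[0] = (54 - 4(9)) / 3 = 18/3 = 6

6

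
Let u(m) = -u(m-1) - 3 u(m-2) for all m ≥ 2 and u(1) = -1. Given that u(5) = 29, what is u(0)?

Let u(0) = x.
u(2) = 1 - 3x
u(3) = 2 + 3x
u(4) = -5 + 6x
u(5) = -1 - 15x
So -1 - 15x = 29, giving x = -2.

-2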